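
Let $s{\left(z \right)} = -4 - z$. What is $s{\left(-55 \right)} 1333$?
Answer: $67983$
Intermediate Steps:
$s{\left(-55 \right)} 1333 = \left(-4 - -55\right) 1333 = \left(-4 + 55\right) 1333 = 51 \cdot 1333 = 67983$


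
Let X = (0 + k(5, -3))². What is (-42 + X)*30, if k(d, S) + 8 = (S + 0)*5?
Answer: 14610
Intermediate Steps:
k(d, S) = -8 + 5*S (k(d, S) = -8 + (S + 0)*5 = -8 + S*5 = -8 + 5*S)
X = 529 (X = (0 + (-8 + 5*(-3)))² = (0 + (-8 - 15))² = (0 - 23)² = (-23)² = 529)
(-42 + X)*30 = (-42 + 529)*30 = 487*30 = 14610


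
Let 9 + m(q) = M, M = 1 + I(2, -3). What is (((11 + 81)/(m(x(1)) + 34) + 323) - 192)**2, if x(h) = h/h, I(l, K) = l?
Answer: 883600/49 ≈ 18033.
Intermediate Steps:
M = 3 (M = 1 + 2 = 3)
x(h) = 1
m(q) = -6 (m(q) = -9 + 3 = -6)
(((11 + 81)/(m(x(1)) + 34) + 323) - 192)**2 = (((11 + 81)/(-6 + 34) + 323) - 192)**2 = ((92/28 + 323) - 192)**2 = ((92*(1/28) + 323) - 192)**2 = ((23/7 + 323) - 192)**2 = (2284/7 - 192)**2 = (940/7)**2 = 883600/49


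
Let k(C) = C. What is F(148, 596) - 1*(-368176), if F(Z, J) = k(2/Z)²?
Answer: 2016131777/5476 ≈ 3.6818e+5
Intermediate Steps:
F(Z, J) = 4/Z² (F(Z, J) = (2/Z)² = 4/Z²)
F(148, 596) - 1*(-368176) = 4/148² - 1*(-368176) = 4*(1/21904) + 368176 = 1/5476 + 368176 = 2016131777/5476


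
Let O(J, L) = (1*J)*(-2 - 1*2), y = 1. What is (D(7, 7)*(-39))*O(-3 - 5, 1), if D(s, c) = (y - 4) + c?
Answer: -4992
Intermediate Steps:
O(J, L) = -4*J (O(J, L) = J*(-2 - 2) = J*(-4) = -4*J)
D(s, c) = -3 + c (D(s, c) = (1 - 4) + c = -3 + c)
(D(7, 7)*(-39))*O(-3 - 5, 1) = ((-3 + 7)*(-39))*(-4*(-3 - 5)) = (4*(-39))*(-4*(-8)) = -156*32 = -4992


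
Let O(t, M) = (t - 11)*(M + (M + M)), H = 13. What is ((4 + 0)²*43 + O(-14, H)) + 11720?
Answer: 11433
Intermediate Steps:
O(t, M) = 3*M*(-11 + t) (O(t, M) = (-11 + t)*(M + 2*M) = (-11 + t)*(3*M) = 3*M*(-11 + t))
((4 + 0)²*43 + O(-14, H)) + 11720 = ((4 + 0)²*43 + 3*13*(-11 - 14)) + 11720 = (4²*43 + 3*13*(-25)) + 11720 = (16*43 - 975) + 11720 = (688 - 975) + 11720 = -287 + 11720 = 11433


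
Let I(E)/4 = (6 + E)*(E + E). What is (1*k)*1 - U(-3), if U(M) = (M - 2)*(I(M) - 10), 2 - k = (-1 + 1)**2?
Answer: -408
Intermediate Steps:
k = 2 (k = 2 - (-1 + 1)**2 = 2 - 1*0**2 = 2 - 1*0 = 2 + 0 = 2)
I(E) = 8*E*(6 + E) (I(E) = 4*((6 + E)*(E + E)) = 4*((6 + E)*(2*E)) = 4*(2*E*(6 + E)) = 8*E*(6 + E))
U(M) = (-10 + 8*M*(6 + M))*(-2 + M) (U(M) = (M - 2)*(8*M*(6 + M) - 10) = (-2 + M)*(-10 + 8*M*(6 + M)) = (-10 + 8*M*(6 + M))*(-2 + M))
(1*k)*1 - U(-3) = (1*2)*1 - (20 - 106*(-3) + 8*(-3)**3 + 32*(-3)**2) = 2*1 - (20 + 318 + 8*(-27) + 32*9) = 2 - (20 + 318 - 216 + 288) = 2 - 1*410 = 2 - 410 = -408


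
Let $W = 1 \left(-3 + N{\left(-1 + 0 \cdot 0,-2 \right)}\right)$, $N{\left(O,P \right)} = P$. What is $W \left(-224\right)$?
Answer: $1120$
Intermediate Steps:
$W = -5$ ($W = 1 \left(-3 - 2\right) = 1 \left(-5\right) = -5$)
$W \left(-224\right) = \left(-5\right) \left(-224\right) = 1120$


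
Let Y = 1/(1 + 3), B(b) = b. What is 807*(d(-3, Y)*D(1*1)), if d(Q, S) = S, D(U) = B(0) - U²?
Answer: -807/4 ≈ -201.75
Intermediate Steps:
Y = ¼ (Y = 1/4 = ¼ ≈ 0.25000)
D(U) = -U² (D(U) = 0 - U² = -U²)
807*(d(-3, Y)*D(1*1)) = 807*((-(1*1)²)/4) = 807*((-1*1²)/4) = 807*((-1*1)/4) = 807*((¼)*(-1)) = 807*(-¼) = -807/4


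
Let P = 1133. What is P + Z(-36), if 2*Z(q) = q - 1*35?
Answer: 2195/2 ≈ 1097.5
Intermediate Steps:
Z(q) = -35/2 + q/2 (Z(q) = (q - 1*35)/2 = (q - 35)/2 = (-35 + q)/2 = -35/2 + q/2)
P + Z(-36) = 1133 + (-35/2 + (1/2)*(-36)) = 1133 + (-35/2 - 18) = 1133 - 71/2 = 2195/2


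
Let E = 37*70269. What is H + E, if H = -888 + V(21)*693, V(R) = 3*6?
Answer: 2611539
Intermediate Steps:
V(R) = 18
H = 11586 (H = -888 + 18*693 = -888 + 12474 = 11586)
E = 2599953
H + E = 11586 + 2599953 = 2611539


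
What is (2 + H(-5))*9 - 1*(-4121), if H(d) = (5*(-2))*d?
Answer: 4589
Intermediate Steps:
H(d) = -10*d
(2 + H(-5))*9 - 1*(-4121) = (2 - 10*(-5))*9 - 1*(-4121) = (2 + 50)*9 + 4121 = 52*9 + 4121 = 468 + 4121 = 4589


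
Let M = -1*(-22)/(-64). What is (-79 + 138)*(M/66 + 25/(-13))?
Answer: -283967/2496 ≈ -113.77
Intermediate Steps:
M = -11/32 (M = 22*(-1/64) = -11/32 ≈ -0.34375)
(-79 + 138)*(M/66 + 25/(-13)) = (-79 + 138)*(-11/32/66 + 25/(-13)) = 59*(-11/32*1/66 + 25*(-1/13)) = 59*(-1/192 - 25/13) = 59*(-4813/2496) = -283967/2496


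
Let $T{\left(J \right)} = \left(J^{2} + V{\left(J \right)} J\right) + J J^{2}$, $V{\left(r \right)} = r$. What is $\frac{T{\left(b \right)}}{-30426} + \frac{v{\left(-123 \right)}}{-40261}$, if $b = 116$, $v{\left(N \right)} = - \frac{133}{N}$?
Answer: $- \frac{68973621113}{1321690227} \approx -52.186$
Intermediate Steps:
$T{\left(J \right)} = J^{3} + 2 J^{2}$ ($T{\left(J \right)} = \left(J^{2} + J J\right) + J J^{2} = \left(J^{2} + J^{2}\right) + J^{3} = 2 J^{2} + J^{3} = J^{3} + 2 J^{2}$)
$\frac{T{\left(b \right)}}{-30426} + \frac{v{\left(-123 \right)}}{-40261} = \frac{116^{2} \left(2 + 116\right)}{-30426} + \frac{\left(-133\right) \frac{1}{-123}}{-40261} = 13456 \cdot 118 \left(- \frac{1}{30426}\right) + \left(-133\right) \left(- \frac{1}{123}\right) \left(- \frac{1}{40261}\right) = 1587808 \left(- \frac{1}{30426}\right) + \frac{133}{123} \left(- \frac{1}{40261}\right) = - \frac{793904}{15213} - \frac{7}{260637} = - \frac{68973621113}{1321690227}$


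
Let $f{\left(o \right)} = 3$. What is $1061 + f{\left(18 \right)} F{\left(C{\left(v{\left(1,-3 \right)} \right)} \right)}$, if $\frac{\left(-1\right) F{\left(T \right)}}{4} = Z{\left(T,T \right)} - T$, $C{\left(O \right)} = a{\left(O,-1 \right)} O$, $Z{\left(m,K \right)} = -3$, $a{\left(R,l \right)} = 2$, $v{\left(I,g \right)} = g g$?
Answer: $1313$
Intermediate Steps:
$v{\left(I,g \right)} = g^{2}$
$C{\left(O \right)} = 2 O$
$F{\left(T \right)} = 12 + 4 T$ ($F{\left(T \right)} = - 4 \left(-3 - T\right) = 12 + 4 T$)
$1061 + f{\left(18 \right)} F{\left(C{\left(v{\left(1,-3 \right)} \right)} \right)} = 1061 + 3 \left(12 + 4 \cdot 2 \left(-3\right)^{2}\right) = 1061 + 3 \left(12 + 4 \cdot 2 \cdot 9\right) = 1061 + 3 \left(12 + 4 \cdot 18\right) = 1061 + 3 \left(12 + 72\right) = 1061 + 3 \cdot 84 = 1061 + 252 = 1313$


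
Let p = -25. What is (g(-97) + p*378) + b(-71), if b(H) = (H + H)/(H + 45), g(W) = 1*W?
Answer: -124040/13 ≈ -9541.5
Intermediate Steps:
g(W) = W
b(H) = 2*H/(45 + H) (b(H) = (2*H)/(45 + H) = 2*H/(45 + H))
(g(-97) + p*378) + b(-71) = (-97 - 25*378) + 2*(-71)/(45 - 71) = (-97 - 9450) + 2*(-71)/(-26) = -9547 + 2*(-71)*(-1/26) = -9547 + 71/13 = -124040/13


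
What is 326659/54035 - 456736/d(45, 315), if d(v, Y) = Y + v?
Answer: -614053313/486315 ≈ -1262.7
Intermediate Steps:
326659/54035 - 456736/d(45, 315) = 326659/54035 - 456736/(315 + 45) = 326659*(1/54035) - 456736/360 = 326659/54035 - 456736*1/360 = 326659/54035 - 57092/45 = -614053313/486315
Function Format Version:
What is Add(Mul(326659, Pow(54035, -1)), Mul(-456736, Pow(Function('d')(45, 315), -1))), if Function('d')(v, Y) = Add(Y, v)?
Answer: Rational(-614053313, 486315) ≈ -1262.7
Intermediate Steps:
Add(Mul(326659, Pow(54035, -1)), Mul(-456736, Pow(Function('d')(45, 315), -1))) = Add(Mul(326659, Pow(54035, -1)), Mul(-456736, Pow(Add(315, 45), -1))) = Add(Mul(326659, Rational(1, 54035)), Mul(-456736, Pow(360, -1))) = Add(Rational(326659, 54035), Mul(-456736, Rational(1, 360))) = Add(Rational(326659, 54035), Rational(-57092, 45)) = Rational(-614053313, 486315)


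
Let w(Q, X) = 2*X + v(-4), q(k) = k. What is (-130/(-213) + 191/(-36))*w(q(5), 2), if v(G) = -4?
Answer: 0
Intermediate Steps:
w(Q, X) = -4 + 2*X (w(Q, X) = 2*X - 4 = -4 + 2*X)
(-130/(-213) + 191/(-36))*w(q(5), 2) = (-130/(-213) + 191/(-36))*(-4 + 2*2) = (-130*(-1/213) + 191*(-1/36))*(-4 + 4) = (130/213 - 191/36)*0 = -12001/2556*0 = 0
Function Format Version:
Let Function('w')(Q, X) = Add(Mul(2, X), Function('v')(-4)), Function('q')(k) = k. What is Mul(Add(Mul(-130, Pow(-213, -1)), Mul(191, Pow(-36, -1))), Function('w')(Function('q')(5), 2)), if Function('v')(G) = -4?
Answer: 0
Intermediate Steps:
Function('w')(Q, X) = Add(-4, Mul(2, X)) (Function('w')(Q, X) = Add(Mul(2, X), -4) = Add(-4, Mul(2, X)))
Mul(Add(Mul(-130, Pow(-213, -1)), Mul(191, Pow(-36, -1))), Function('w')(Function('q')(5), 2)) = Mul(Add(Mul(-130, Pow(-213, -1)), Mul(191, Pow(-36, -1))), Add(-4, Mul(2, 2))) = Mul(Add(Mul(-130, Rational(-1, 213)), Mul(191, Rational(-1, 36))), Add(-4, 4)) = Mul(Add(Rational(130, 213), Rational(-191, 36)), 0) = Mul(Rational(-12001, 2556), 0) = 0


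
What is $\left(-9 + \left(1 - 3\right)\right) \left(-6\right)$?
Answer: $66$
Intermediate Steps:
$\left(-9 + \left(1 - 3\right)\right) \left(-6\right) = \left(-9 - 2\right) \left(-6\right) = \left(-11\right) \left(-6\right) = 66$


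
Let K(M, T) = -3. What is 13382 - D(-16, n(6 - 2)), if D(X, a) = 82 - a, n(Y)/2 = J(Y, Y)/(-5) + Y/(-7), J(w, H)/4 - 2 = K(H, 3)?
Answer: 465516/35 ≈ 13300.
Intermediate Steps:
J(w, H) = -4 (J(w, H) = 8 + 4*(-3) = 8 - 12 = -4)
n(Y) = 8/5 - 2*Y/7 (n(Y) = 2*(-4/(-5) + Y/(-7)) = 2*(-4*(-1/5) + Y*(-1/7)) = 2*(4/5 - Y/7) = 8/5 - 2*Y/7)
13382 - D(-16, n(6 - 2)) = 13382 - (82 - (8/5 - 2*(6 - 2)/7)) = 13382 - (82 - (8/5 - 2/7*4)) = 13382 - (82 - (8/5 - 8/7)) = 13382 - (82 - 1*16/35) = 13382 - (82 - 16/35) = 13382 - 1*2854/35 = 13382 - 2854/35 = 465516/35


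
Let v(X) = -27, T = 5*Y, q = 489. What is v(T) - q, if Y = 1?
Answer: -516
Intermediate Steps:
T = 5 (T = 5*1 = 5)
v(T) - q = -27 - 1*489 = -27 - 489 = -516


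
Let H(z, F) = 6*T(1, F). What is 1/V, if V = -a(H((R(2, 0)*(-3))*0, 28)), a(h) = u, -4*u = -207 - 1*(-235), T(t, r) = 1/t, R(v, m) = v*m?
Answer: ⅐ ≈ 0.14286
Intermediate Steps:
R(v, m) = m*v
T(t, r) = 1/t
u = -7 (u = -(-207 - 1*(-235))/4 = -(-207 + 235)/4 = -¼*28 = -7)
H(z, F) = 6 (H(z, F) = 6/1 = 6*1 = 6)
a(h) = -7
V = 7 (V = -1*(-7) = 7)
1/V = 1/7 = ⅐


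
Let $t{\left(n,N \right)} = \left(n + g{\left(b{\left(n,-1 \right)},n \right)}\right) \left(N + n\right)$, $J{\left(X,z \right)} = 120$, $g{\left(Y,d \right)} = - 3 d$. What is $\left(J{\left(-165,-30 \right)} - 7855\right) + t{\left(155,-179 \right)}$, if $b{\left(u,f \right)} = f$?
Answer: $-295$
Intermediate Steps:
$t{\left(n,N \right)} = - 2 n \left(N + n\right)$ ($t{\left(n,N \right)} = \left(n - 3 n\right) \left(N + n\right) = - 2 n \left(N + n\right)$)
$\left(J{\left(-165,-30 \right)} - 7855\right) + t{\left(155,-179 \right)} = \left(120 - 7855\right) + 2 \cdot 155 \left(\left(-1\right) \left(-179\right) - 155\right) = -7735 + 2 \cdot 155 \left(179 - 155\right) = -7735 + 2 \cdot 155 \cdot 24 = -7735 + 7440 = -295$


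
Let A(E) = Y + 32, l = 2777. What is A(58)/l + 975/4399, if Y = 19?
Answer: 2931924/12216023 ≈ 0.24001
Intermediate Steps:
A(E) = 51 (A(E) = 19 + 32 = 51)
A(58)/l + 975/4399 = 51/2777 + 975/4399 = 2931924/12216023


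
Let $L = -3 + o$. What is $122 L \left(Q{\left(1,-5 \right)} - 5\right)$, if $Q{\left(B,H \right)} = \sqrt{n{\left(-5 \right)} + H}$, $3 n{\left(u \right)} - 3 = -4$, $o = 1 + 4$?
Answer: $-1220 + \frac{976 i \sqrt{3}}{3} \approx -1220.0 + 563.49 i$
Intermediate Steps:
$o = 5$
$n{\left(u \right)} = - \frac{1}{3}$ ($n{\left(u \right)} = 1 + \frac{1}{3} \left(-4\right) = 1 - \frac{4}{3} = - \frac{1}{3}$)
$L = 2$ ($L = -3 + 5 = 2$)
$Q{\left(B,H \right)} = \sqrt{- \frac{1}{3} + H}$
$122 L \left(Q{\left(1,-5 \right)} - 5\right) = 122 \cdot 2 \left(\frac{\sqrt{-3 + 9 \left(-5\right)}}{3} - 5\right) = 122 \cdot 2 \left(\frac{\sqrt{-3 - 45}}{3} - 5\right) = 122 \cdot 2 \left(\frac{\sqrt{-48}}{3} - 5\right) = 122 \cdot 2 \left(\frac{4 i \sqrt{3}}{3} - 5\right) = 122 \cdot 2 \left(-5 + \frac{4 i \sqrt{3}}{3}\right) = 122 \left(-10 + \frac{8 i \sqrt{3}}{3}\right) = -1220 + \frac{976 i \sqrt{3}}{3}$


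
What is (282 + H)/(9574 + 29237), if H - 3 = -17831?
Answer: -17546/38811 ≈ -0.45209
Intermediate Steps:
H = -17828 (H = 3 - 17831 = -17828)
(282 + H)/(9574 + 29237) = (282 - 17828)/(9574 + 29237) = -17546/38811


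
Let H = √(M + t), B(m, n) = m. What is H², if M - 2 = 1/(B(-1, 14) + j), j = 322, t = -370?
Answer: -118127/321 ≈ -368.00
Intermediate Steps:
M = 643/321 (M = 2 + 1/(-1 + 322) = 2 + 1/321 = 643/321 ≈ 2.0031)
H = I*√37918767/321 (H = √(643/321 - 370) = √(-118127/321) = I*√37918767/321 ≈ 19.183*I)
H² = (I*√37918767/321)² = -118127/321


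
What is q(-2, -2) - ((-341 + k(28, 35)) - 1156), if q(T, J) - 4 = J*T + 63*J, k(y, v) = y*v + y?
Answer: 371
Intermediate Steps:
k(y, v) = y + v*y (k(y, v) = v*y + y = y + v*y)
q(T, J) = 4 + 63*J + J*T (q(T, J) = 4 + (J*T + 63*J) = 4 + (63*J + J*T) = 4 + 63*J + J*T)
q(-2, -2) - ((-341 + k(28, 35)) - 1156) = (4 + 63*(-2) - 2*(-2)) - ((-341 + 28*(1 + 35)) - 1156) = (4 - 126 + 4) - ((-341 + 28*36) - 1156) = -118 - ((-341 + 1008) - 1156) = -118 - (667 - 1156) = -118 - 1*(-489) = -118 + 489 = 371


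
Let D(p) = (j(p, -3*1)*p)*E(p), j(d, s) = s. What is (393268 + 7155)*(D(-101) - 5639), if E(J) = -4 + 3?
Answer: -2379313466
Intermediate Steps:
E(J) = -1
D(p) = 3*p (D(p) = ((-3*1)*p)*(-1) = -3*p*(-1) = 3*p)
(393268 + 7155)*(D(-101) - 5639) = (393268 + 7155)*(3*(-101) - 5639) = 400423*(-303 - 5639) = 400423*(-5942) = -2379313466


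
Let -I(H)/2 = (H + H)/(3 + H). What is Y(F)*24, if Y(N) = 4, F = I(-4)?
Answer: 96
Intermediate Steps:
I(H) = -4*H/(3 + H) (I(H) = -2*(H + H)/(3 + H) = -2*2*H/(3 + H) = -4*H/(3 + H))
F = -16 (F = -4*(-4)/(3 - 4) = -4*(-4)/(-1) = -4*(-4)*(-1) = -16)
Y(F)*24 = 4*24 = 96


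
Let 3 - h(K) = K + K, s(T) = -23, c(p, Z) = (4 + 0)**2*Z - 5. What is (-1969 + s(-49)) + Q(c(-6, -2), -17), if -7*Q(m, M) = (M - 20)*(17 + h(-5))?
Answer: -12834/7 ≈ -1833.4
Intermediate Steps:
c(p, Z) = -5 + 16*Z (c(p, Z) = 4**2*Z - 5 = 16*Z - 5 = -5 + 16*Z)
h(K) = 3 - 2*K (h(K) = 3 - (K + K) = 3 - 2*K)
Q(m, M) = 600/7 - 30*M/7 (Q(m, M) = -(M - 20)*(17 + (3 - 2*(-5)))/7 = -(-20 + M)*(17 + (3 + 10))/7 = -(-20 + M)*(17 + 13)/7 = -(-20 + M)*30/7 = -(-600 + 30*M)/7 = 600/7 - 30*M/7)
(-1969 + s(-49)) + Q(c(-6, -2), -17) = (-1969 - 23) + (600/7 - 30/7*(-17)) = -1992 + (600/7 + 510/7) = -1992 + 1110/7 = -12834/7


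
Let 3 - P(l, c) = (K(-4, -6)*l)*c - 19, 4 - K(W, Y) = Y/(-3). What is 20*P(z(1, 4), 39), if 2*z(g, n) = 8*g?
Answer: -5800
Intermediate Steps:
K(W, Y) = 4 + Y/3 (K(W, Y) = 4 - Y/(-3) = 4 - Y*(-1)/3 = 4 - (-1)*Y/3 = 4 + Y/3)
z(g, n) = 4*g (z(g, n) = (8*g)/2 = 4*g)
P(l, c) = 22 - 2*c*l (P(l, c) = 3 - (((4 + (⅓)*(-6))*l)*c - 19) = 3 - (((4 - 2)*l)*c - 19) = 3 - ((2*l)*c - 19) = 3 - (2*c*l - 19) = 3 - (-19 + 2*c*l) = 3 + (19 - 2*c*l) = 22 - 2*c*l)
20*P(z(1, 4), 39) = 20*(22 - 2*39*4*1) = 20*(22 - 2*39*4) = 20*(22 - 312) = 20*(-290) = -5800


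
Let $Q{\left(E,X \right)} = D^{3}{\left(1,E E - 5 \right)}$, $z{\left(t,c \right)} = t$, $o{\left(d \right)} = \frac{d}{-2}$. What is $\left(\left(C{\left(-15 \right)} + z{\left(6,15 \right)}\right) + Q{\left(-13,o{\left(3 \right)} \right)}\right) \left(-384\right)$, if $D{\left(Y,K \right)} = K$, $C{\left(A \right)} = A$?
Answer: $-1693799040$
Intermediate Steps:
$o{\left(d \right)} = - \frac{d}{2}$ ($o{\left(d \right)} = d \left(- \frac{1}{2}\right) = - \frac{d}{2}$)
$Q{\left(E,X \right)} = \left(-5 + E^{2}\right)^{3}$ ($Q{\left(E,X \right)} = \left(E E - 5\right)^{3} = \left(E^{2} - 5\right)^{3} = \left(-5 + E^{2}\right)^{3}$)
$\left(\left(C{\left(-15 \right)} + z{\left(6,15 \right)}\right) + Q{\left(-13,o{\left(3 \right)} \right)}\right) \left(-384\right) = \left(\left(-15 + 6\right) + \left(-5 + \left(-13\right)^{2}\right)^{3}\right) \left(-384\right) = \left(-9 + \left(-5 + 169\right)^{3}\right) \left(-384\right) = \left(-9 + 164^{3}\right) \left(-384\right) = \left(-9 + 4410944\right) \left(-384\right) = 4410935 \left(-384\right) = -1693799040$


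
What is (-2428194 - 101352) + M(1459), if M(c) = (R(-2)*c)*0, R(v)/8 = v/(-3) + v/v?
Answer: -2529546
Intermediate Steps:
R(v) = 8 - 8*v/3 (R(v) = 8*(v/(-3) + v/v) = 8*(v*(-⅓) + 1) = 8*(-v/3 + 1) = 8*(1 - v/3) = 8 - 8*v/3)
M(c) = 0 (M(c) = ((8 - 8/3*(-2))*c)*0 = ((8 + 16/3)*c)*0 = (40*c/3)*0 = 0)
(-2428194 - 101352) + M(1459) = (-2428194 - 101352) + 0 = -2529546 + 0 = -2529546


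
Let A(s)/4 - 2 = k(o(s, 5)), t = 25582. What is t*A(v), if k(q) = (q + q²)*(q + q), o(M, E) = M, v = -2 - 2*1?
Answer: -9618832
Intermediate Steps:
v = -4 (v = -2 - 2 = -4)
k(q) = 2*q*(q + q²) (k(q) = (q + q²)*(2*q) = 2*q*(q + q²))
A(s) = 8 + 8*s²*(1 + s) (A(s) = 8 + 4*(2*s²*(1 + s)) = 8 + 8*s²*(1 + s))
t*A(v) = 25582*(8 + 8*(-4)²*(1 - 4)) = 25582*(8 + 8*16*(-3)) = 25582*(8 - 384) = 25582*(-376) = -9618832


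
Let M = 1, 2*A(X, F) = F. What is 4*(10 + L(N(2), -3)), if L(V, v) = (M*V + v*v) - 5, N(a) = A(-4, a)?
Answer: 60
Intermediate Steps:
A(X, F) = F/2
N(a) = a/2
L(V, v) = -5 + V + v**2 (L(V, v) = (1*V + v*v) - 5 = (V + v**2) - 5 = -5 + V + v**2)
4*(10 + L(N(2), -3)) = 4*(10 + (-5 + (1/2)*2 + (-3)**2)) = 4*(10 + (-5 + 1 + 9)) = 4*(10 + 5) = 4*15 = 60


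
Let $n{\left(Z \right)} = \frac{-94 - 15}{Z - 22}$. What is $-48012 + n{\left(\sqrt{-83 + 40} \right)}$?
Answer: $- \frac{25299926}{527} + \frac{109 i \sqrt{43}}{527} \approx -48007.0 + 1.3563 i$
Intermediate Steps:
$n{\left(Z \right)} = - \frac{109}{-22 + Z}$
$-48012 + n{\left(\sqrt{-83 + 40} \right)} = -48012 - \frac{109}{-22 + \sqrt{-83 + 40}} = -48012 - \frac{109}{-22 + \sqrt{-43}} = -48012 - \frac{109}{-22 + i \sqrt{43}}$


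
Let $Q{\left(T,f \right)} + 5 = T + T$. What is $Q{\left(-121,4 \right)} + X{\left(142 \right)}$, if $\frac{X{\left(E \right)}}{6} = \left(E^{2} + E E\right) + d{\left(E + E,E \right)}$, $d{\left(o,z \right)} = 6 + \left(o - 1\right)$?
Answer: $243455$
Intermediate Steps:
$Q{\left(T,f \right)} = -5 + 2 T$ ($Q{\left(T,f \right)} = -5 + \left(T + T\right) = -5 + 2 T$)
$d{\left(o,z \right)} = 5 + o$ ($d{\left(o,z \right)} = 6 + \left(o - 1\right) = 6 + \left(-1 + o\right) = 5 + o$)
$X{\left(E \right)} = 30 + 12 E + 12 E^{2}$ ($X{\left(E \right)} = 6 \left(\left(E^{2} + E E\right) + \left(5 + \left(E + E\right)\right)\right) = 6 \left(\left(E^{2} + E^{2}\right) + \left(5 + 2 E\right)\right) = 6 \left(2 E^{2} + \left(5 + 2 E\right)\right) = 6 \left(5 + 2 E + 2 E^{2}\right) = 30 + 12 E + 12 E^{2}$)
$Q{\left(-121,4 \right)} + X{\left(142 \right)} = \left(-5 + 2 \left(-121\right)\right) + \left(30 + 12 \cdot 142 + 12 \cdot 142^{2}\right) = \left(-5 - 242\right) + \left(30 + 1704 + 12 \cdot 20164\right) = -247 + \left(30 + 1704 + 241968\right) = -247 + 243702 = 243455$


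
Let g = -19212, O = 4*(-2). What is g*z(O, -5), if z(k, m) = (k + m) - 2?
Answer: 288180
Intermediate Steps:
O = -8
z(k, m) = -2 + k + m
g*z(O, -5) = -19212*(-2 - 8 - 5) = -19212*(-15) = 288180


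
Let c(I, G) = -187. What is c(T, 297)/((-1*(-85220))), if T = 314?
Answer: -187/85220 ≈ -0.0021943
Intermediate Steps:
c(T, 297)/((-1*(-85220))) = -187/((-1*(-85220))) = -187/85220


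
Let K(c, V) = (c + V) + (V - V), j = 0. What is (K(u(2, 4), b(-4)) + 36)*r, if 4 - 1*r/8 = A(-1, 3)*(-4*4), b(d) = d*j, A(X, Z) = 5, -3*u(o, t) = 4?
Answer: 23296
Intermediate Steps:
u(o, t) = -4/3 (u(o, t) = -⅓*4 = -4/3)
b(d) = 0 (b(d) = d*0 = 0)
K(c, V) = V + c (K(c, V) = (V + c) + 0 = V + c)
r = 672 (r = 32 - 40*(-4*4) = 32 - 40*(-16) = 32 - 8*(-80) = 32 + 640 = 672)
(K(u(2, 4), b(-4)) + 36)*r = ((0 - 4/3) + 36)*672 = (-4/3 + 36)*672 = (104/3)*672 = 23296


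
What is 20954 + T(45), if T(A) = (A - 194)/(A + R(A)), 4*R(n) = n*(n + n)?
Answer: 44317412/2115 ≈ 20954.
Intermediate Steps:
R(n) = n²/2 (R(n) = (n*(n + n))/4 = (n*(2*n))/4 = (2*n²)/4 = n²/2)
T(A) = (-194 + A)/(A + A²/2) (T(A) = (A - 194)/(A + A²/2) = (-194 + A)/(A + A²/2))
20954 + T(45) = 20954 + 2*(-194 + 45)/(45*(2 + 45)) = 20954 + 2*(1/45)*(-149)/47 = 20954 + 2*(1/45)*(1/47)*(-149) = 20954 - 298/2115 = 44317412/2115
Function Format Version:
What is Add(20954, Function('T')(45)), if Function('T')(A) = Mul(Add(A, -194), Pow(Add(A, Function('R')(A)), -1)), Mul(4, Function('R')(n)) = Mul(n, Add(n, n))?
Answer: Rational(44317412, 2115) ≈ 20954.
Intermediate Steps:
Function('R')(n) = Mul(Rational(1, 2), Pow(n, 2)) (Function('R')(n) = Mul(Rational(1, 4), Mul(n, Add(n, n))) = Mul(Rational(1, 4), Mul(n, Mul(2, n))) = Mul(Rational(1, 4), Mul(2, Pow(n, 2))) = Mul(Rational(1, 2), Pow(n, 2)))
Function('T')(A) = Mul(Pow(Add(A, Mul(Rational(1, 2), Pow(A, 2))), -1), Add(-194, A)) (Function('T')(A) = Mul(Add(A, -194), Pow(Add(A, Mul(Rational(1, 2), Pow(A, 2))), -1)) = Mul(Add(-194, A), Pow(Add(A, Mul(Rational(1, 2), Pow(A, 2))), -1)) = Mul(Pow(Add(A, Mul(Rational(1, 2), Pow(A, 2))), -1), Add(-194, A)))
Add(20954, Function('T')(45)) = Add(20954, Mul(2, Pow(45, -1), Pow(Add(2, 45), -1), Add(-194, 45))) = Add(20954, Mul(2, Rational(1, 45), Pow(47, -1), -149)) = Add(20954, Mul(2, Rational(1, 45), Rational(1, 47), -149)) = Add(20954, Rational(-298, 2115)) = Rational(44317412, 2115)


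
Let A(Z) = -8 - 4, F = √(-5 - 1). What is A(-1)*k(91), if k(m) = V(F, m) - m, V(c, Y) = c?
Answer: 1092 - 12*I*√6 ≈ 1092.0 - 29.394*I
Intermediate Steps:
F = I*√6 (F = √(-6) = I*√6 ≈ 2.4495*I)
A(Z) = -12
k(m) = -m + I*√6 (k(m) = I*√6 - m = -m + I*√6)
A(-1)*k(91) = -12*(-1*91 + I*√6) = -12*(-91 + I*√6) = 1092 - 12*I*√6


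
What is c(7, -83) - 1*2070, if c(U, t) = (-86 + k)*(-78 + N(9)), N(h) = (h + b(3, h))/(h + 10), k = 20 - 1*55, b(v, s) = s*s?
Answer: 129102/19 ≈ 6794.8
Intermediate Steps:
b(v, s) = s²
k = -35 (k = 20 - 55 = -35)
N(h) = (h + h²)/(10 + h) (N(h) = (h + h²)/(h + 10) = (h + h²)/(10 + h))
c(U, t) = 168432/19 (c(U, t) = (-86 - 35)*(-78 + 9*(1 + 9)/(10 + 9)) = -121*(-78 + 9*10/19) = -121*(-78 + 9*(1/19)*10) = -121*(-78 + 90/19) = -121*(-1392/19) = 168432/19)
c(7, -83) - 1*2070 = 168432/19 - 1*2070 = 168432/19 - 2070 = 129102/19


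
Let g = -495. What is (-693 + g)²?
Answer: 1411344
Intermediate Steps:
(-693 + g)² = (-693 - 495)² = (-1188)² = 1411344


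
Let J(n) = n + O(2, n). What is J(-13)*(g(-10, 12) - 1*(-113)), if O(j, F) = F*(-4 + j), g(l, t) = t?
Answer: 1625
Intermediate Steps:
J(n) = -n (J(n) = n + n*(-4 + 2) = n + n*(-2) = n - 2*n = -n)
J(-13)*(g(-10, 12) - 1*(-113)) = (-1*(-13))*(12 - 1*(-113)) = 13*(12 + 113) = 13*125 = 1625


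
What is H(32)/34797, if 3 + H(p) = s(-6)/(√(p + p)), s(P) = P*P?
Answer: 1/23198 ≈ 4.3107e-5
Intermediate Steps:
s(P) = P²
H(p) = -3 + 18*√2/√p (H(p) = -3 + (-6)²/(√(p + p)) = -3 + 36/(√(2*p)) = -3 + 36/((√2*√p)) = -3 + 36*(√2/(2*√p)) = -3 + 18*√2/√p)
H(32)/34797 = (-3 + 18*√2/√32)/34797 = (-3 + 18*√2*(√2/8))*(1/34797) = (-3 + 9/2)*(1/34797) = (3/2)*(1/34797) = 1/23198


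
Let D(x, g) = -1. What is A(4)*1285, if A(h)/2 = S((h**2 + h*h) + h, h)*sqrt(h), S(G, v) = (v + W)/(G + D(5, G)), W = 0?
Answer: 4112/7 ≈ 587.43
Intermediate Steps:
S(G, v) = v/(-1 + G) (S(G, v) = (v + 0)/(G - 1) = v/(-1 + G))
A(h) = 2*h**(3/2)/(-1 + h + 2*h**2) (A(h) = 2*((h/(-1 + ((h**2 + h*h) + h)))*sqrt(h)) = 2*((h/(-1 + ((h**2 + h**2) + h)))*sqrt(h)) = 2*((h/(-1 + (2*h**2 + h)))*sqrt(h)) = 2*((h/(-1 + (h + 2*h**2)))*sqrt(h)) = 2*((h/(-1 + h + 2*h**2))*sqrt(h)) = 2*(h**(3/2)/(-1 + h + 2*h**2)) = 2*h**(3/2)/(-1 + h + 2*h**2))
A(4)*1285 = (2*4**(3/2)/(-1 + 4*(1 + 2*4)))*1285 = (2*8/(-1 + 4*(1 + 8)))*1285 = (2*8/(-1 + 4*9))*1285 = (2*8/(-1 + 36))*1285 = (2*8/35)*1285 = (2*8*(1/35))*1285 = (16/35)*1285 = 4112/7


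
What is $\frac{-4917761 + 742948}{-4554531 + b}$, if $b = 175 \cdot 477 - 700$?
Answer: $\frac{4174813}{4471756} \approx 0.9336$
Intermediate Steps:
$b = 82775$ ($b = 83475 - 700 = 82775$)
$\frac{-4917761 + 742948}{-4554531 + b} = \frac{-4917761 + 742948}{-4554531 + 82775} = - \frac{4174813}{-4471756} = \left(-4174813\right) \left(- \frac{1}{4471756}\right) = \frac{4174813}{4471756}$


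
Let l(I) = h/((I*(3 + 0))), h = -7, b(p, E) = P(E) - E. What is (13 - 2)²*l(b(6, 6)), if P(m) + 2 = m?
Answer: 847/6 ≈ 141.17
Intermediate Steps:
P(m) = -2 + m
b(p, E) = -2 (b(p, E) = (-2 + E) - E = -2)
l(I) = -7/(3*I) (l(I) = -7*1/(I*(3 + 0)) = -7*1/(3*I) = -7/(3*I))
(13 - 2)²*l(b(6, 6)) = (13 - 2)²*(-7/3/(-2)) = 11²*(-7/3*(-½)) = 121*(7/6) = 847/6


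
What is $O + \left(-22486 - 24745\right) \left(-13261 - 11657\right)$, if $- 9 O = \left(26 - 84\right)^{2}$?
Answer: $\frac{10592115158}{9} \approx 1.1769 \cdot 10^{9}$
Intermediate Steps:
$O = - \frac{3364}{9}$ ($O = - \frac{\left(26 - 84\right)^{2}}{9} = - \frac{\left(-58\right)^{2}}{9} = \left(- \frac{1}{9}\right) 3364 = - \frac{3364}{9} \approx -373.78$)
$O + \left(-22486 - 24745\right) \left(-13261 - 11657\right) = - \frac{3364}{9} + \left(-22486 - 24745\right) \left(-13261 - 11657\right) = - \frac{3364}{9} - 47231 \left(-13261 - 11657\right) = - \frac{3364}{9} - -1176902058 = - \frac{3364}{9} + 1176902058 = \frac{10592115158}{9}$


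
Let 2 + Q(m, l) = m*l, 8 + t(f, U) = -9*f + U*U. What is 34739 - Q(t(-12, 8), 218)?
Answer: -1011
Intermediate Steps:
t(f, U) = -8 + U² - 9*f (t(f, U) = -8 + (-9*f + U*U) = -8 + (-9*f + U²) = -8 + (U² - 9*f) = -8 + U² - 9*f)
Q(m, l) = -2 + l*m (Q(m, l) = -2 + m*l = -2 + l*m)
34739 - Q(t(-12, 8), 218) = 34739 - (-2 + 218*(-8 + 8² - 9*(-12))) = 34739 - (-2 + 218*(-8 + 64 + 108)) = 34739 - (-2 + 218*164) = 34739 - (-2 + 35752) = 34739 - 1*35750 = 34739 - 35750 = -1011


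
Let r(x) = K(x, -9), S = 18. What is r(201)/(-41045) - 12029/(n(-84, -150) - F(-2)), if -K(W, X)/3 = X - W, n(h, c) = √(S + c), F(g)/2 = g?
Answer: (-252*√33 + 98746565*I)/(16418*(√33 - 2*I)) ≈ -325.12 + 933.8*I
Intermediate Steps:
F(g) = 2*g
n(h, c) = √(18 + c)
K(W, X) = -3*X + 3*W (K(W, X) = -3*(X - W) = -3*X + 3*W)
r(x) = 27 + 3*x (r(x) = -3*(-9) + 3*x = 27 + 3*x)
r(201)/(-41045) - 12029/(n(-84, -150) - F(-2)) = (27 + 3*201)/(-41045) - 12029/(√(18 - 150) - 2*(-2)) = (27 + 603)*(-1/41045) - 12029/(√(-132) - 1*(-4)) = 630*(-1/41045) - 12029/(2*I*√33 + 4) = -126/8209 - 12029/(4 + 2*I*√33)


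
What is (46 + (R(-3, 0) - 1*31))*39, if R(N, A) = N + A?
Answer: 468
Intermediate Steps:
R(N, A) = A + N
(46 + (R(-3, 0) - 1*31))*39 = (46 + ((0 - 3) - 1*31))*39 = (46 + (-3 - 31))*39 = (46 - 34)*39 = 12*39 = 468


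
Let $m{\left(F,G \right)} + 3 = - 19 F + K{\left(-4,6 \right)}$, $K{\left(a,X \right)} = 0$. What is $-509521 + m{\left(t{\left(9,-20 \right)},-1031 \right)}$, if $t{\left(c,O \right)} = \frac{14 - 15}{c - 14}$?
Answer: $- \frac{2547639}{5} \approx -5.0953 \cdot 10^{5}$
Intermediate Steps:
$t{\left(c,O \right)} = - \frac{1}{-14 + c}$
$m{\left(F,G \right)} = -3 - 19 F$ ($m{\left(F,G \right)} = -3 + \left(- 19 F + 0\right) = -3 - 19 F$)
$-509521 + m{\left(t{\left(9,-20 \right)},-1031 \right)} = -509521 - \left(3 + 19 \left(- \frac{1}{-14 + 9}\right)\right) = -509521 - \left(3 + 19 \left(- \frac{1}{-5}\right)\right) = -509521 - \left(3 + 19 \left(\left(-1\right) \left(- \frac{1}{5}\right)\right)\right) = -509521 - \frac{34}{5} = - \frac{2547639}{5}$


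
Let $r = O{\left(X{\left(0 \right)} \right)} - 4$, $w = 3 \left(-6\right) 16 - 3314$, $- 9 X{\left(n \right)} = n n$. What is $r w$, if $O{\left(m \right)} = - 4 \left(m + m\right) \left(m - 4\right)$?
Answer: $14408$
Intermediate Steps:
$X{\left(n \right)} = - \frac{n^{2}}{9}$ ($X{\left(n \right)} = - \frac{n n}{9} = - \frac{n^{2}}{9}$)
$w = -3602$ ($w = \left(-18\right) 16 - 3314 = -288 - 3314 = -3602$)
$O{\left(m \right)} = - 8 m \left(-4 + m\right)$ ($O{\left(m \right)} = - 4 \cdot 2 m \left(-4 + m\right) = - 8 m \left(-4 + m\right)$)
$r = -4$ ($r = 8 \left(- \frac{0^{2}}{9}\right) \left(4 - - \frac{0^{2}}{9}\right) - 4 = 8 \left(\left(- \frac{1}{9}\right) 0\right) \left(4 - \left(- \frac{1}{9}\right) 0\right) - 4 = 8 \cdot 0 \left(4 - 0\right) - 4 = 8 \cdot 0 \left(4 + 0\right) - 4 = 8 \cdot 0 \cdot 4 - 4 = 0 - 4 = -4$)
$r w = \left(-4\right) \left(-3602\right) = 14408$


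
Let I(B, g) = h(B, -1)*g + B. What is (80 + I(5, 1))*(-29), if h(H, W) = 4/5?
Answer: -12441/5 ≈ -2488.2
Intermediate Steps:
h(H, W) = ⅘ (h(H, W) = 4*(⅕) = ⅘)
I(B, g) = B + 4*g/5 (I(B, g) = 4*g/5 + B = B + 4*g/5)
(80 + I(5, 1))*(-29) = (80 + (5 + (⅘)*1))*(-29) = (80 + (5 + ⅘))*(-29) = (80 + 29/5)*(-29) = (429/5)*(-29) = -12441/5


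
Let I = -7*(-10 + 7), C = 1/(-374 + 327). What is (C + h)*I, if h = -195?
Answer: -192486/47 ≈ -4095.4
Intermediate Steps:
C = -1/47 (C = 1/(-47) = -1/47 ≈ -0.021277)
I = 21 (I = -7*(-3) = 21)
(C + h)*I = (-1/47 - 195)*21 = -9166/47*21 = -192486/47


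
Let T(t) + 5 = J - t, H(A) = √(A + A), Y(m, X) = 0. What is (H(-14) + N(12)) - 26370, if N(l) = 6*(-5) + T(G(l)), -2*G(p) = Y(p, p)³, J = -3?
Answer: -26408 + 2*I*√7 ≈ -26408.0 + 5.2915*I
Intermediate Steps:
H(A) = √2*√A (H(A) = √(2*A) = √2*√A)
G(p) = 0 (G(p) = -½*0³ = -½*0 = 0)
T(t) = -8 - t (T(t) = -5 + (-3 - t) = -8 - t)
N(l) = -38 (N(l) = 6*(-5) + (-8 - 1*0) = -30 + (-8 + 0) = -30 - 8 = -38)
(H(-14) + N(12)) - 26370 = (√2*√(-14) - 38) - 26370 = (√2*(I*√14) - 38) - 26370 = (2*I*√7 - 38) - 26370 = (-38 + 2*I*√7) - 26370 = -26408 + 2*I*√7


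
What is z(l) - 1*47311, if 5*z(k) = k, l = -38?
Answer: -236593/5 ≈ -47319.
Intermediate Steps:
z(k) = k/5
z(l) - 1*47311 = (1/5)*(-38) - 1*47311 = -38/5 - 47311 = -236593/5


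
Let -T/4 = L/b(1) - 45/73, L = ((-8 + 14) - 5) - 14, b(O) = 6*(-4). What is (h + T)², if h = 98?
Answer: 1853733025/191844 ≈ 9662.7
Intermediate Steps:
b(O) = -24
L = -13 (L = (6 - 5) - 14 = 1 - 14 = -13)
T = 131/438 (T = -4*(-13/(-24) - 45/73) = -4*(-13*(-1/24) - 45*1/73) = -4*(13/24 - 45/73) = -4*(-131/1752) = 131/438 ≈ 0.29909)
(h + T)² = (98 + 131/438)² = (43055/438)² = 1853733025/191844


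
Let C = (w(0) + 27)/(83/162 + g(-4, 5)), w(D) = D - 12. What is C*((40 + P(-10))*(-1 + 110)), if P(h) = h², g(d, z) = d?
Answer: -7416360/113 ≈ -65632.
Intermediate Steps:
w(D) = -12 + D
C = -486/113 (C = ((-12 + 0) + 27)/(83/162 - 4) = (-12 + 27)/(83*(1/162) - 4) = 15/(83/162 - 4) = 15/(-565/162) = 15*(-162/565) = -486/113 ≈ -4.3009)
C*((40 + P(-10))*(-1 + 110)) = -486*(40 + (-10)²)*(-1 + 110)/113 = -486*(40 + 100)*109/113 = -68040*109/113 = -486/113*15260 = -7416360/113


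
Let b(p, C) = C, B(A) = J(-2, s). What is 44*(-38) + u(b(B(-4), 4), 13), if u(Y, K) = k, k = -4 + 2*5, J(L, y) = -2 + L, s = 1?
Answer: -1666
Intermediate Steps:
B(A) = -4 (B(A) = -2 - 2 = -4)
k = 6 (k = -4 + 10 = 6)
u(Y, K) = 6
44*(-38) + u(b(B(-4), 4), 13) = 44*(-38) + 6 = -1672 + 6 = -1666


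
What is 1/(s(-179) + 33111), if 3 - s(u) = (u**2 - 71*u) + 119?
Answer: -1/11755 ≈ -8.5070e-5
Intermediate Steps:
s(u) = -116 - u**2 + 71*u (s(u) = 3 - ((u**2 - 71*u) + 119) = 3 - (119 + u**2 - 71*u) = 3 + (-119 - u**2 + 71*u) = -116 - u**2 + 71*u)
1/(s(-179) + 33111) = 1/((-116 - 1*(-179)**2 + 71*(-179)) + 33111) = 1/((-116 - 1*32041 - 12709) + 33111) = 1/((-116 - 32041 - 12709) + 33111) = 1/(-44866 + 33111) = 1/(-11755) = -1/11755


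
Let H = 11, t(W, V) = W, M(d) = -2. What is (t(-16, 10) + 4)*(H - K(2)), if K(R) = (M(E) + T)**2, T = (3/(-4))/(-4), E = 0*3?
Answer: -5925/64 ≈ -92.578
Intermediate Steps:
E = 0
T = 3/16 (T = (3*(-1/4))*(-1/4) = -3/4*(-1/4) = 3/16 ≈ 0.18750)
K(R) = 841/256 (K(R) = (-2 + 3/16)**2 = (-29/16)**2 = 841/256)
(t(-16, 10) + 4)*(H - K(2)) = (-16 + 4)*(11 - 1*841/256) = -12*(11 - 841/256) = -12*1975/256 = -5925/64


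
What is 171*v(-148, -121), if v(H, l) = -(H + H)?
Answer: 50616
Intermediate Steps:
v(H, l) = -2*H
171*v(-148, -121) = 171*(-2*(-148)) = 171*296 = 50616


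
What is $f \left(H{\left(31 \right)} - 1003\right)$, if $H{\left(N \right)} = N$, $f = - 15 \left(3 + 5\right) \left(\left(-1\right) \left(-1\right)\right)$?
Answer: $116640$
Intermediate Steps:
$f = -120$ ($f = - 15 \cdot 8 \cdot 1 = \left(-15\right) 8 = -120$)
$f \left(H{\left(31 \right)} - 1003\right) = - 120 \left(31 - 1003\right) = \left(-120\right) \left(-972\right) = 116640$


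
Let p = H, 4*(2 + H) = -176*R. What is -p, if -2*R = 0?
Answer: 2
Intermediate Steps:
R = 0 (R = -½*0 = 0)
H = -2 (H = -2 + (-176*0)/4 = -2 + (¼)*0 = -2 + 0 = -2)
p = -2
-p = -1*(-2) = 2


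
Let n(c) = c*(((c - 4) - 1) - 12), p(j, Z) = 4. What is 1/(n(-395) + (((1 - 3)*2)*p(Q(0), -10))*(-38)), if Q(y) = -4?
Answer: 1/163348 ≈ 6.1219e-6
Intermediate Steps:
n(c) = c*(-17 + c) (n(c) = c*(((-4 + c) - 1) - 12) = c*((-5 + c) - 12) = c*(-17 + c))
1/(n(-395) + (((1 - 3)*2)*p(Q(0), -10))*(-38)) = 1/(-395*(-17 - 395) + (((1 - 3)*2)*4)*(-38)) = 1/(-395*(-412) + (-2*2*4)*(-38)) = 1/(162740 - 4*4*(-38)) = 1/(162740 - 16*(-38)) = 1/(162740 + 608) = 1/163348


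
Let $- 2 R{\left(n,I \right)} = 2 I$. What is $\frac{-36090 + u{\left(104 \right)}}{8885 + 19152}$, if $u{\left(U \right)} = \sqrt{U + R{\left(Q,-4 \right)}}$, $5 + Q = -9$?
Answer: $- \frac{36090}{28037} + \frac{6 \sqrt{3}}{28037} \approx -1.2869$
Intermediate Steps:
$Q = -14$ ($Q = -5 - 9 = -14$)
$R{\left(n,I \right)} = - I$ ($R{\left(n,I \right)} = - \frac{2 I}{2} = - I$)
$u{\left(U \right)} = \sqrt{4 + U}$ ($u{\left(U \right)} = \sqrt{U - -4} = \sqrt{U + 4} = \sqrt{4 + U}$)
$\frac{-36090 + u{\left(104 \right)}}{8885 + 19152} = \frac{-36090 + \sqrt{4 + 104}}{8885 + 19152} = \frac{-36090 + \sqrt{108}}{28037} = \left(-36090 + 6 \sqrt{3}\right) \frac{1}{28037} = - \frac{36090}{28037} + \frac{6 \sqrt{3}}{28037}$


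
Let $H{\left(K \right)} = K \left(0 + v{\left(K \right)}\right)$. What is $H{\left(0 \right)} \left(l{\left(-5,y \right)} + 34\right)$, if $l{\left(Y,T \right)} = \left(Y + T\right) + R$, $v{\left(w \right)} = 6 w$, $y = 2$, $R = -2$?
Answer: $0$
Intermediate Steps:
$l{\left(Y,T \right)} = -2 + T + Y$ ($l{\left(Y,T \right)} = \left(Y + T\right) - 2 = \left(T + Y\right) - 2 = -2 + T + Y$)
$H{\left(K \right)} = 6 K^{2}$ ($H{\left(K \right)} = K \left(0 + 6 K\right) = K 6 K = 6 K^{2}$)
$H{\left(0 \right)} \left(l{\left(-5,y \right)} + 34\right) = 6 \cdot 0^{2} \left(\left(-2 + 2 - 5\right) + 34\right) = 6 \cdot 0 \left(-5 + 34\right) = 0 \cdot 29 = 0$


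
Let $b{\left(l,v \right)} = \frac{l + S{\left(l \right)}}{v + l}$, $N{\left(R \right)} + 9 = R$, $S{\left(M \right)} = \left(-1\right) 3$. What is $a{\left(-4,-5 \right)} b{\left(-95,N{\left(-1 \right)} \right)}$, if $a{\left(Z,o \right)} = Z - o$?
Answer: $\frac{14}{15} \approx 0.93333$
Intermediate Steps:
$S{\left(M \right)} = -3$
$N{\left(R \right)} = -9 + R$
$b{\left(l,v \right)} = \frac{-3 + l}{l + v}$ ($b{\left(l,v \right)} = \frac{l - 3}{v + l} = \frac{-3 + l}{l + v}$)
$a{\left(-4,-5 \right)} b{\left(-95,N{\left(-1 \right)} \right)} = \left(-4 - -5\right) \frac{-3 - 95}{-95 - 10} = \left(-4 + 5\right) \frac{1}{-95 - 10} \left(-98\right) = 1 \frac{1}{-105} \left(-98\right) = 1 \left(\left(- \frac{1}{105}\right) \left(-98\right)\right) = 1 \cdot \frac{14}{15} = \frac{14}{15}$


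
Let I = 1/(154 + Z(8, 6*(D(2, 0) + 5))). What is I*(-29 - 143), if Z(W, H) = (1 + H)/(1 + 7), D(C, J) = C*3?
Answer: -1376/1299 ≈ -1.0593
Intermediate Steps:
D(C, J) = 3*C
Z(W, H) = ⅛ + H/8 (Z(W, H) = (1 + H)/8 = (1 + H)*(⅛) = ⅛ + H/8)
I = 8/1299 (I = 1/(154 + (⅛ + (6*(3*2 + 5))/8)) = 1/(154 + (⅛ + (6*(6 + 5))/8)) = 1/(154 + (⅛ + (6*11)/8)) = 1/(154 + (⅛ + (⅛)*66)) = 1/(154 + (⅛ + 33/4)) = 1/(154 + 67/8) = 1/(1299/8) = 8/1299 ≈ 0.0061586)
I*(-29 - 143) = 8*(-29 - 143)/1299 = (8/1299)*(-172) = -1376/1299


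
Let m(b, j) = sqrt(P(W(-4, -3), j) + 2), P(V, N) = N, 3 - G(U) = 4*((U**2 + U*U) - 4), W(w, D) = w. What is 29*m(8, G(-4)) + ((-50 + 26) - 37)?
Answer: -61 + 29*I*sqrt(107) ≈ -61.0 + 299.98*I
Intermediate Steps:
G(U) = 19 - 8*U**2 (G(U) = 3 - 4*((U**2 + U*U) - 4) = 3 - 4*((U**2 + U**2) - 4) = 3 - 4*(2*U**2 - 4) = 3 - 4*(-4 + 2*U**2) = 3 - (-16 + 8*U**2) = 3 + (16 - 8*U**2) = 19 - 8*U**2)
m(b, j) = sqrt(2 + j) (m(b, j) = sqrt(j + 2) = sqrt(2 + j))
29*m(8, G(-4)) + ((-50 + 26) - 37) = 29*sqrt(2 + (19 - 8*(-4)**2)) + ((-50 + 26) - 37) = 29*sqrt(2 + (19 - 8*16)) + (-24 - 37) = 29*sqrt(2 + (19 - 128)) - 61 = 29*sqrt(2 - 109) - 61 = 29*sqrt(-107) - 61 = 29*(I*sqrt(107)) - 61 = 29*I*sqrt(107) - 61 = -61 + 29*I*sqrt(107)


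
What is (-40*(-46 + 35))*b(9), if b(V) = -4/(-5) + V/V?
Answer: 792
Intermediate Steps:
b(V) = 9/5 (b(V) = -4*(-⅕) + 1 = ⅘ + 1 = 9/5)
(-40*(-46 + 35))*b(9) = -40*(-46 + 35)*(9/5) = -40*(-11)*(9/5) = 440*(9/5) = 792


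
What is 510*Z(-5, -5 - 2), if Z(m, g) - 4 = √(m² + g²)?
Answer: 2040 + 510*√74 ≈ 6427.2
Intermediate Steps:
Z(m, g) = 4 + √(g² + m²) (Z(m, g) = 4 + √(m² + g²) = 4 + √(g² + m²))
510*Z(-5, -5 - 2) = 510*(4 + √((-5 - 2)² + (-5)²)) = 510*(4 + √((-7)² + 25)) = 510*(4 + √(49 + 25)) = 510*(4 + √74) = 2040 + 510*√74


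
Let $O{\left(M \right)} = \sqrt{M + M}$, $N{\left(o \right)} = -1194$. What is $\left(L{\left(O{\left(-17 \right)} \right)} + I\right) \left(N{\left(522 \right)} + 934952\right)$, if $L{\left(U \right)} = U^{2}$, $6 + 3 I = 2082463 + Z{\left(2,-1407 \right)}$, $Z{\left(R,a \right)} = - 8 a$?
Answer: $\frac{1954926020138}{3} \approx 6.5164 \cdot 10^{11}$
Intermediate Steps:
$I = \frac{2093713}{3}$ ($I = -2 + \frac{2082463 - -11256}{3} = -2 + \frac{2082463 + 11256}{3} = -2 + \frac{1}{3} \cdot 2093719 = -2 + \frac{2093719}{3} = \frac{2093713}{3} \approx 6.979 \cdot 10^{5}$)
$O{\left(M \right)} = \sqrt{2} \sqrt{M}$ ($O{\left(M \right)} = \sqrt{2 M} = \sqrt{2} \sqrt{M}$)
$\left(L{\left(O{\left(-17 \right)} \right)} + I\right) \left(N{\left(522 \right)} + 934952\right) = \left(\left(\sqrt{2} \sqrt{-17}\right)^{2} + \frac{2093713}{3}\right) \left(-1194 + 934952\right) = \left(\left(\sqrt{2} i \sqrt{17}\right)^{2} + \frac{2093713}{3}\right) 933758 = \left(\left(i \sqrt{34}\right)^{2} + \frac{2093713}{3}\right) 933758 = \left(-34 + \frac{2093713}{3}\right) 933758 = \frac{2093611}{3} \cdot 933758 = \frac{1954926020138}{3}$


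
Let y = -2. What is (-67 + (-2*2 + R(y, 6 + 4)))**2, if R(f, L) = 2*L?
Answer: 2601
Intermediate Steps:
(-67 + (-2*2 + R(y, 6 + 4)))**2 = (-67 + (-2*2 + 2*(6 + 4)))**2 = (-67 + (-4 + 2*10))**2 = (-67 + (-4 + 20))**2 = (-67 + 16)**2 = (-51)**2 = 2601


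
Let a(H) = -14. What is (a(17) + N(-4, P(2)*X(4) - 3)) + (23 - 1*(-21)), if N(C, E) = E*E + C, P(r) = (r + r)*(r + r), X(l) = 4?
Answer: 3747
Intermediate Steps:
P(r) = 4*r² (P(r) = (2*r)*(2*r) = 4*r²)
N(C, E) = C + E² (N(C, E) = E² + C = C + E²)
(a(17) + N(-4, P(2)*X(4) - 3)) + (23 - 1*(-21)) = (-14 + (-4 + ((4*2²)*4 - 3)²)) + (23 - 1*(-21)) = (-14 + (-4 + ((4*4)*4 - 3)²)) + (23 + 21) = (-14 + (-4 + (16*4 - 3)²)) + 44 = (-14 + (-4 + (64 - 3)²)) + 44 = (-14 + (-4 + 61²)) + 44 = (-14 + (-4 + 3721)) + 44 = (-14 + 3717) + 44 = 3703 + 44 = 3747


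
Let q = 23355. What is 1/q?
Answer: 1/23355 ≈ 4.2817e-5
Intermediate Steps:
1/q = 1/23355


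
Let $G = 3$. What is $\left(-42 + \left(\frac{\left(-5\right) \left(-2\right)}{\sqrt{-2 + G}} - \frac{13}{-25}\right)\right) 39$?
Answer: $- \frac{30693}{25} \approx -1227.7$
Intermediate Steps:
$\left(-42 + \left(\frac{\left(-5\right) \left(-2\right)}{\sqrt{-2 + G}} - \frac{13}{-25}\right)\right) 39 = \left(-42 - \left(- \frac{13}{25} - \frac{\left(-5\right) \left(-2\right)}{\sqrt{-2 + 3}}\right)\right) 39 = \left(-42 - \left(- \frac{13}{25} - \frac{10}{\sqrt{1}}\right)\right) 39 = \left(-42 + \left(\frac{10}{1} + \frac{13}{25}\right)\right) 39 = \left(-42 + \left(10 \cdot 1 + \frac{13}{25}\right)\right) 39 = \left(-42 + \left(10 + \frac{13}{25}\right)\right) 39 = \left(-42 + \frac{263}{25}\right) 39 = \left(- \frac{787}{25}\right) 39 = - \frac{30693}{25}$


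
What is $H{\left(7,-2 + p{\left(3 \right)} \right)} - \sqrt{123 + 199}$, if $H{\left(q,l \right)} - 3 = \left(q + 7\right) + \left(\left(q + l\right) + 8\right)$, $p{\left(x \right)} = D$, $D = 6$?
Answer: $36 - \sqrt{322} \approx 18.056$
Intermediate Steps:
$p{\left(x \right)} = 6$
$H{\left(q,l \right)} = 18 + l + 2 q$ ($H{\left(q,l \right)} = 3 + \left(\left(q + 7\right) + \left(\left(q + l\right) + 8\right)\right) = 3 + \left(\left(7 + q\right) + \left(\left(l + q\right) + 8\right)\right) = 3 + \left(\left(7 + q\right) + \left(8 + l + q\right)\right) = 3 + \left(15 + l + 2 q\right) = 18 + l + 2 q$)
$H{\left(7,-2 + p{\left(3 \right)} \right)} - \sqrt{123 + 199} = \left(18 + \left(-2 + 6\right) + 2 \cdot 7\right) - \sqrt{123 + 199} = \left(18 + 4 + 14\right) - \sqrt{322} = 36 - \sqrt{322}$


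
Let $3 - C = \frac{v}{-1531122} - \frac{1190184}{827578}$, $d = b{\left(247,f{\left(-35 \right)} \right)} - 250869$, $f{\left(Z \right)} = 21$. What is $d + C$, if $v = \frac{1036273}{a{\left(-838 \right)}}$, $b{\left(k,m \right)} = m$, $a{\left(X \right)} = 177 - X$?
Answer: $- \frac{23044097181960009199}{91866408982410} \approx -2.5084 \cdot 10^{5}$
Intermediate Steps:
$d = -250848$ ($d = 21 - 250869 = -250848$)
$v = \frac{148039}{145}$ ($v = \frac{1036273}{177 - -838} = \frac{1036273}{177 + 838} = \frac{1036273}{1015} = 1036273 \cdot \frac{1}{1015} = \frac{148039}{145} \approx 1021.0$)
$C = \frac{407778459574481}{91866408982410}$ ($C = 3 - \left(\frac{148039}{145 \left(-1531122\right)} - \frac{1190184}{827578}\right) = 3 - \left(\frac{148039}{145} \left(- \frac{1}{1531122}\right) - \frac{595092}{413789}\right) = 3 - \left(- \frac{148039}{222012690} - \frac{595092}{413789}\right) = 3 - - \frac{132179232627251}{91866408982410} = 3 + \frac{132179232627251}{91866408982410} = \frac{407778459574481}{91866408982410} \approx 4.4388$)
$d + C = -250848 + \frac{407778459574481}{91866408982410} = - \frac{23044097181960009199}{91866408982410}$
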